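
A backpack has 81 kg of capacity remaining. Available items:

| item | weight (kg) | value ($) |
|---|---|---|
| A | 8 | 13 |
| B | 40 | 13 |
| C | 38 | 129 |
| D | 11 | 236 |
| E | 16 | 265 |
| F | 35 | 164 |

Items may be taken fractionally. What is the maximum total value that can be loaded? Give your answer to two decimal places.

729.50

Order: D (236/11=21.45) > E (265/16=16.56) > F (164/35=4.69) > C (129/38=3.39) > A (13/8=1.62) > B (13/40=0.33)
Fill: take D (11 @ 236) → take E (16 @ 265) → take F (35 @ 164) → take 19/38 of C → 64.50; 81/81 used.
Total value = 729.50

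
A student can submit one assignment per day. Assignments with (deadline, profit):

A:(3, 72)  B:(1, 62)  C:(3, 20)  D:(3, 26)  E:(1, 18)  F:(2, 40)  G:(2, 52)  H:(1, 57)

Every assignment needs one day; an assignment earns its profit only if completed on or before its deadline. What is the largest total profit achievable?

186

By profit: A(d3,72), B(d1,62), H(d1,57), G(d2,52), F(d2,40), D(d3,26), C(d3,20), E(d1,18)
A→slot 3; B→slot 1; H skipped; G→slot 2; F skipped; D skipped; C skipped; E skipped.
Profit = 62 + 52 + 72 = 186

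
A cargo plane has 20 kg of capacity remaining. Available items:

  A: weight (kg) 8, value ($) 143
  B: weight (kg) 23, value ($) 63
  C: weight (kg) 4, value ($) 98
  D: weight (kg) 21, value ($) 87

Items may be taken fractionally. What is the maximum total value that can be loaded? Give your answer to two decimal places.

Order: C (98/4=24.50) > A (143/8=17.88) > D (87/21=4.14) > B (63/23=2.74)
Fill: take C (4 @ 98) → take A (8 @ 143) → take 8/21 of D → 33.14; 20/20 used.
Total value = 274.14

274.14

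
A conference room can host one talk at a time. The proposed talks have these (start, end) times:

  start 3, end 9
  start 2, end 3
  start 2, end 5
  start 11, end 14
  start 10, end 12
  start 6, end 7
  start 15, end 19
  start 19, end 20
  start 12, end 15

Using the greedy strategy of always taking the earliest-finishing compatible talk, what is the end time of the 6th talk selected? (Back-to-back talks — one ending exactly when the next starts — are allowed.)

By end time: (2,3), (2,5), (6,7), (3,9), (10,12), (11,14), (12,15), (15,19), (19,20).
Pick (2,3); next start ≥ 3 → (6,7); next start ≥ 7 → (10,12); next start ≥ 12 → (12,15); next start ≥ 15 → (15,19); next start ≥ 19 → (19,20).
Selected: (2,3) (6,7) (10,12) (12,15) (15,19) (19,20)

20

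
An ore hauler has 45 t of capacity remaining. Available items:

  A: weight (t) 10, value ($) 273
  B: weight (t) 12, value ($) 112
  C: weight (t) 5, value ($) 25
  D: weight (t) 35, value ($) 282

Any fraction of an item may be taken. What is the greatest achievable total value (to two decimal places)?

Greedy by value/weight ratio, highest first.
Ratios (sorted): A 27.30, B 9.33, D 8.06, C 5.00
take A (10 @ 273); take B (12 @ 112); take 23/35 of D → 185.31. Capacity used 45/45.
Total value = 570.31

570.31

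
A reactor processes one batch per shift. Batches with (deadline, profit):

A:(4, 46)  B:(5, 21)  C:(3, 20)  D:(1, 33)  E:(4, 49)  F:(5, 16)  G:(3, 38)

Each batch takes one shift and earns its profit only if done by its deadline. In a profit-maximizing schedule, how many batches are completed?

5

Profit order: E=49 A=46 G=38 D=33 B=21 C=20 F=16
Assign: E→slot 4, A→slot 3, G→slot 2, D→slot 1, B→slot 5, C skipped, F skipped.
Slots: [1:D] [2:G] [3:A] [4:E] [5:B]
5 of 7 scheduled.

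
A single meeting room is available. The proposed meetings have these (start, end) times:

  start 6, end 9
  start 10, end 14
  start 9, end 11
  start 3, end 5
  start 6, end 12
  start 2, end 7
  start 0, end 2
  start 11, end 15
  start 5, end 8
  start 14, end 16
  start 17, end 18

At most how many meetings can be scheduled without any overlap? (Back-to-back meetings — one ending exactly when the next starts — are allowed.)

6

Sort by end time and greedily take each interval whose start is ≥ the last chosen end.
By end time: (0,2), (3,5), (2,7), (5,8), (6,9), (9,11), (6,12), (10,14), (11,15), (14,16), (17,18).
Pick (0,2); next start ≥ 2 → (3,5); next start ≥ 5 → (5,8); next start ≥ 8 → (9,11); next start ≥ 11 → (11,15); next start ≥ 15 → (17,18).
Selected 6 meetings.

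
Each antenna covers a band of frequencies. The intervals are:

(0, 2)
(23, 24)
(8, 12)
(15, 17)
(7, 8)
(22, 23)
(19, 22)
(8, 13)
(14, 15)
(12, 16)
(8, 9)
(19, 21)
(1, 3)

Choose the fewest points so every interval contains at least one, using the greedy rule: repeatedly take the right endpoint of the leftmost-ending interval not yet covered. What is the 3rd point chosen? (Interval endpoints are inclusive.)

15

Process intervals by earliest right end; each time one isn't hit yet, stab at its right endpoint.
By right end: [0,2]  [1,3]  [7,8]  [8,9]  [8,12]  [8,13]  [14,15]  [12,16]  [15,17]  [19,21]  [19,22]  [22,23]  [23,24]
[0,2] uncovered → point at 2; [7,8] uncovered → point at 8; [14,15] uncovered → point at 15; [19,21] uncovered → point at 21; [22,23] uncovered → point at 23.
Points: 2, 8, 15, 21, 23 (5 total).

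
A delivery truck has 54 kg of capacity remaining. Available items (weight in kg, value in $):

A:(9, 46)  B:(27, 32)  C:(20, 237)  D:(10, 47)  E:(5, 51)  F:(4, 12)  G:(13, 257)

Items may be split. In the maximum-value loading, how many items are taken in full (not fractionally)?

4

Order: G (257/13=19.77) > C (237/20=11.85) > E (51/5=10.20) > A (46/9=5.11) > D (47/10=4.70) > F (12/4=3.00) > B (32/27=1.19)
Fill: take G (13 @ 257) → take C (20 @ 237) → take E (5 @ 51) → take A (9 @ 46) → take 7/10 of D → 32.90; 54/54 used.
4 item(s) taken whole; one partial (take 7/10 of D).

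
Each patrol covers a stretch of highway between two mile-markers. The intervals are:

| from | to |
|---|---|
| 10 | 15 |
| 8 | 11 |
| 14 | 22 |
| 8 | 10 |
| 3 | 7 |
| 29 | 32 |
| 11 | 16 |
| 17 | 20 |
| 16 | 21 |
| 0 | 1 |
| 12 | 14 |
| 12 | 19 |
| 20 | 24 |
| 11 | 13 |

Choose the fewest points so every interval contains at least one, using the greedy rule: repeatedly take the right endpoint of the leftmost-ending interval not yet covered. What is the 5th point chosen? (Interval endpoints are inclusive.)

Sort by right endpoint; whenever an interval is uncovered, place a point at its right end.
By right end: [0,1]  [3,7]  [8,10]  [8,11]  [11,13]  [12,14]  [10,15]  [11,16]  [12,19]  [17,20]  [16,21]  [14,22]  [20,24]  [29,32]
[0,1] uncovered → point at 1; [3,7] uncovered → point at 7; [8,10] uncovered → point at 10; [11,13] uncovered → point at 13; [17,20] uncovered → point at 20; [29,32] uncovered → point at 32.
Points: 1, 7, 10, 13, 20, 32 (6 total).

20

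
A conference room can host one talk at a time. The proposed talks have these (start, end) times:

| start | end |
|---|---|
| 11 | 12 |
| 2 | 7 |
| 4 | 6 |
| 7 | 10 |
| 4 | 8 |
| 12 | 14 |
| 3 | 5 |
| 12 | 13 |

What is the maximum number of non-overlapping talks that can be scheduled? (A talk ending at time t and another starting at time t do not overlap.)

4

Order by finish time; keep every interval that doesn't clash with the previous kept one.
Sorted by end: (3,5)  (4,6)  (2,7)  (4,8)  (7,10)  (11,12)  (12,13)  (12,14)
take (3,5); take (7,10); take (11,12); take (12,13).
Selected 4 talks.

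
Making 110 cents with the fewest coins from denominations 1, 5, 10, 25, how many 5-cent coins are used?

0

Use the largest denomination that fits, subtract, and repeat.
110 − 4×25→10 − 1×10→0
Count of 5: 0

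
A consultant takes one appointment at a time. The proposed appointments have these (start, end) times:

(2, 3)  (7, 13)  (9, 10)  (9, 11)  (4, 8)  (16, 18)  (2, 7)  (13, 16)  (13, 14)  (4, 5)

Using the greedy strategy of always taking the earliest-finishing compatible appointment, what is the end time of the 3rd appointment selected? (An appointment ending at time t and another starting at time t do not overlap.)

10

Sort by end time and greedily take each interval whose start is ≥ the last chosen end.
By end time: (2,3), (4,5), (2,7), (4,8), (9,10), (9,11), (7,13), (13,14), (13,16), (16,18).
Pick (2,3); next start ≥ 3 → (4,5); next start ≥ 5 → (9,10); next start ≥ 10 → (13,14); next start ≥ 14 → (16,18).
Selected: (2,3) (4,5) (9,10) (13,14) (16,18)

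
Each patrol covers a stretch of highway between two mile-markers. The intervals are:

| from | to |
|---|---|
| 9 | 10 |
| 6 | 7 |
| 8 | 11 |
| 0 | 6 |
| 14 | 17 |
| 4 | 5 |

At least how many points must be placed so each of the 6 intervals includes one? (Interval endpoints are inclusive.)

Sort by right endpoint; whenever an interval is uncovered, place a point at its right end.
Sorted: [4,5] [0,6] [6,7] [9,10] [8,11] [14,17]
{[4,5],[0,6]} hit by 5; {[6,7]} hit by 7; {[9,10],[8,11]} hit by 10; {[14,17]} hit by 17.
Points: 5, 7, 10, 17 (4 total).

4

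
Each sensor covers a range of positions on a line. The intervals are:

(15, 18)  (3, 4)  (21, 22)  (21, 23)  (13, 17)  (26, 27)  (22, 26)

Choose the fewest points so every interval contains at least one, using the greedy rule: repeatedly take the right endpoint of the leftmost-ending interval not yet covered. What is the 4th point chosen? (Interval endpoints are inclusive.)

27

Sorted: [3,4] [13,17] [15,18] [21,22] [21,23] [22,26] [26,27]
{[3,4]} hit by 4; {[13,17],[15,18]} hit by 17; {[21,22],[21,23],[22,26]} hit by 22; {[26,27]} hit by 27.
Points: 4, 17, 22, 27 (4 total).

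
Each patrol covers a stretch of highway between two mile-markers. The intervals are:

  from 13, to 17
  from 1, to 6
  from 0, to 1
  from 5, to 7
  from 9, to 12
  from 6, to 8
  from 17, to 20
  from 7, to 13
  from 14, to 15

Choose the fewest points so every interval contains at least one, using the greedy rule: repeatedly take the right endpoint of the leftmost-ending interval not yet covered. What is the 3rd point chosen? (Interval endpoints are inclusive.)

Sort by right endpoint; whenever an interval is uncovered, place a point at its right end.
By right end: [0,1]  [1,6]  [5,7]  [6,8]  [9,12]  [7,13]  [14,15]  [13,17]  [17,20]
[0,1] uncovered → point at 1; [5,7] uncovered → point at 7; [9,12] uncovered → point at 12; [14,15] uncovered → point at 15; [17,20] uncovered → point at 20.
Points: 1, 7, 12, 15, 20 (5 total).

12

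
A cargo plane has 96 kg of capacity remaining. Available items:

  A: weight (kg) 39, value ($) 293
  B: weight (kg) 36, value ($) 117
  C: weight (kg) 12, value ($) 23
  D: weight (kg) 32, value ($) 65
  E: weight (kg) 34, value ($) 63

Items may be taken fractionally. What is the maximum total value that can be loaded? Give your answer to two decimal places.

452.66

Greedy by value/weight ratio, highest first.
Order: A (293/39=7.51) > B (117/36=3.25) > D (65/32=2.03) > C (23/12=1.92) > E (63/34=1.85)
Fill: take A (39 @ 293) → take B (36 @ 117) → take 21/32 of D → 42.66; 96/96 used.
Total value = 452.66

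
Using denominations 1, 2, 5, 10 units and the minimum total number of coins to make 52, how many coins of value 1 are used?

52 = 5×10 + 1×2
Count of 1: 0

0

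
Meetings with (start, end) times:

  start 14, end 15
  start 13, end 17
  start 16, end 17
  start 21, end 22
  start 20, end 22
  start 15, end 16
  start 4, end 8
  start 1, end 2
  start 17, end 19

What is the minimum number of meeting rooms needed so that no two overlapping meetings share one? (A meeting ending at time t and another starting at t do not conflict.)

2

The answer is the maximum number of intervals overlapping at any instant.
Events (time:±→running): 1:+→1 2:-→0 4:+→1 8:-→0 13:+→1 14:+→2 … peak 2.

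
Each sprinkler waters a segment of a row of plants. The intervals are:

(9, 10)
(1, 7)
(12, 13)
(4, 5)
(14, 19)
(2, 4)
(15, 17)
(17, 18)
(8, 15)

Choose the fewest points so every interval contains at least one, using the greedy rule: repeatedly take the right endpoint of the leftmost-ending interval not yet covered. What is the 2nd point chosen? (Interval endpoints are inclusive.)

10

Sort by right endpoint; whenever an interval is uncovered, place a point at its right end.
By right end: [2,4]  [4,5]  [1,7]  [9,10]  [12,13]  [8,15]  [15,17]  [17,18]  [14,19]
[2,4] uncovered → point at 4; [9,10] uncovered → point at 10; [12,13] uncovered → point at 13; [15,17] uncovered → point at 17.
Points: 4, 10, 13, 17 (4 total).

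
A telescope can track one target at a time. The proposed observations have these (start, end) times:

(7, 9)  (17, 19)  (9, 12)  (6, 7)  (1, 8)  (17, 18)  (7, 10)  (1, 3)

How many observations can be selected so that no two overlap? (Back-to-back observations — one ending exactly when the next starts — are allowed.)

Sort by end time and greedily take each interval whose start is ≥ the last chosen end.
Sorted by end: (1,3)  (6,7)  (1,8)  (7,9)  (7,10)  (9,12)  (17,18)  (17,19)
take (1,3); take (6,7); take (7,9); take (9,12); take (17,18).
Selected 5 observations.

5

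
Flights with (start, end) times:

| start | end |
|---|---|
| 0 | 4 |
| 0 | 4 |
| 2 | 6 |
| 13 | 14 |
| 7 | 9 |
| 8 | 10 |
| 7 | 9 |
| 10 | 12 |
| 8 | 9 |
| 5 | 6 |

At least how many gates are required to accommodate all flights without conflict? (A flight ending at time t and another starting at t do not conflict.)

4

Count concurrent intervals with a sweep; the peak is the room count.
starts: [0, 0, 2, 5, 7, 7, 8, 8, 10, 13]
ends:   [4, 4, 6, 6, 9, 9, 9, 10, 12, 14]
s0→1 s0→2 s2→3 e4→2 e4→1 s5→2 e6→1 e6→0 s7→1 s7→2 s8→3 s8→4  — peak 4.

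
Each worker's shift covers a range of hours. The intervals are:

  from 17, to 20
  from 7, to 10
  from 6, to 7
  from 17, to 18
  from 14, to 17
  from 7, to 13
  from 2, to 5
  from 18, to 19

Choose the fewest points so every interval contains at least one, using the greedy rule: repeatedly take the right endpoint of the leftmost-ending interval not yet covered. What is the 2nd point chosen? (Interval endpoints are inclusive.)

7

Process intervals by earliest right end; each time one isn't hit yet, stab at its right endpoint.
Sorted: [2,5] [6,7] [7,10] [7,13] [14,17] [17,18] [18,19] [17,20]
{[2,5]} hit by 5; {[6,7],[7,10],[7,13]} hit by 7; {[14,17],[17,18]} hit by 17; {[18,19],[17,20]} hit by 19.
Points: 5, 7, 17, 19 (4 total).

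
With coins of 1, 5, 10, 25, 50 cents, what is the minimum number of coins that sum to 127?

Use the largest denomination that fits, subtract, and repeat.
127 = 2×50 + 1×25 + 2×1
Total coins = 2 + 1 + 2 = 5

5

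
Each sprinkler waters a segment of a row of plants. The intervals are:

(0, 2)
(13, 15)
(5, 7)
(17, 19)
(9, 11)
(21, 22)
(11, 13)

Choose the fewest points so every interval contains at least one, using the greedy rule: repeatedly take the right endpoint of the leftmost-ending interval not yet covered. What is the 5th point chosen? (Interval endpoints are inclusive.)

19

Process intervals by earliest right end; each time one isn't hit yet, stab at its right endpoint.
Sorted: [0,2] [5,7] [9,11] [11,13] [13,15] [17,19] [21,22]
{[0,2]} hit by 2; {[5,7]} hit by 7; {[9,11],[11,13]} hit by 11; {[13,15]} hit by 15; {[17,19]} hit by 19; {[21,22]} hit by 22.
Points: 2, 7, 11, 15, 19, 22 (6 total).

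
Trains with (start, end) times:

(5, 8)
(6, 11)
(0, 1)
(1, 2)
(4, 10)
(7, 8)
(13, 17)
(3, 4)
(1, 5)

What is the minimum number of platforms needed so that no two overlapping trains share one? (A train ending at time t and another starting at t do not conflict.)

Events (time:±→running): 0:+→1 1:-→0 1:+→1 1:+→2 2:-→1 3:+→2 4:-→1 4:+→2 5:-→1 5:+→2 6:+→3 7:+→4 … peak 4.

4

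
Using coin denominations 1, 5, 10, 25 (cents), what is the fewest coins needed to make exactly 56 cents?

4

Greedy: take as many of the largest coin as possible, then repeat with the remainder.
56 = 2×25 + 1×5 + 1×1
Total coins = 2 + 1 + 1 = 4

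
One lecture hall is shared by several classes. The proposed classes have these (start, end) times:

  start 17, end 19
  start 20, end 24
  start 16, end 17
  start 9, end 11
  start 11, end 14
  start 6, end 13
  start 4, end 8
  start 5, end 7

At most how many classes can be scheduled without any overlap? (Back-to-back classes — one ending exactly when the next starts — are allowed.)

6

Order by finish time; keep every interval that doesn't clash with the previous kept one.
Sorted by end: (5,7)  (4,8)  (9,11)  (6,13)  (11,14)  (16,17)  (17,19)  (20,24)
take (5,7); skip (4,8); take (9,11); take (11,14); take (16,17); take (17,19); take (20,24).
Selected 6 classes.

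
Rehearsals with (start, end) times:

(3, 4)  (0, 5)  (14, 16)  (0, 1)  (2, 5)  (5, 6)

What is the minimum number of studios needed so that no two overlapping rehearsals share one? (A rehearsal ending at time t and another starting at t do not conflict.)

Count concurrent intervals with a sweep; the peak is the room count.
Events (time:±→running): 0:+→1 0:+→2 1:-→1 2:+→2 3:+→3 … peak 3.

3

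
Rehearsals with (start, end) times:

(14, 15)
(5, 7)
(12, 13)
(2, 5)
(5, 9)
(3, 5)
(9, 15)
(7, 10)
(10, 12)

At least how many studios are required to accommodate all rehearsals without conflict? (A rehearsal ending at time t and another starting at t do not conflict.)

2

starts: [2, 3, 5, 5, 7, 9, 10, 12, 14]
ends:   [5, 5, 7, 9, 10, 12, 13, 15, 15]
s2→1 s3→2  — peak 2.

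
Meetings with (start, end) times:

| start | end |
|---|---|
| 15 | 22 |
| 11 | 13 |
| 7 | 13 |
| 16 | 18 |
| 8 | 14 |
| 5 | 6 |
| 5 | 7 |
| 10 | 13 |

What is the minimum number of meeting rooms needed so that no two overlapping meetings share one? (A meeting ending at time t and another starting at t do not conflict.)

4

Count concurrent intervals with a sweep; the peak is the room count.
starts: [5, 5, 7, 8, 10, 11, 15, 16]
ends:   [6, 7, 13, 13, 13, 14, 18, 22]
s5→1 s5→2 e6→1 e7→0 s7→1 s8→2 s10→3 s11→4  — peak 4.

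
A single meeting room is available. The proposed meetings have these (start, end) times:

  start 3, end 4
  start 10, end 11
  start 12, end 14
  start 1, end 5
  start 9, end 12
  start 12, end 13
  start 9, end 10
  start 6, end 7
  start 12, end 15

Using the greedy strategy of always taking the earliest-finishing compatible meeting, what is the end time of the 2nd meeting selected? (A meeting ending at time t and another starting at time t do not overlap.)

Sort by end time and greedily take each interval whose start is ≥ the last chosen end.
Sorted by end: (3,4)  (1,5)  (6,7)  (9,10)  (10,11)  (9,12)  (12,13)  (12,14)  (12,15)
take (3,4); skip (1,5); take (6,7); take (9,10); take (10,11); take (12,13).
Selected: (3,4) (6,7) (9,10) (10,11) (12,13)

7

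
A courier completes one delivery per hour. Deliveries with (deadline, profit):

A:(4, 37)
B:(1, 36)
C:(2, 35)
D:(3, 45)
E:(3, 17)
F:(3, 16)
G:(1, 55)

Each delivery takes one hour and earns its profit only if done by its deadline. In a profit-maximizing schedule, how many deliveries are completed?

Take jobs in profit order; each goes to the latest open slot no later than its deadline.
By profit: G(d1,55), D(d3,45), A(d4,37), B(d1,36), C(d2,35), E(d3,17), F(d3,16)
G→slot 1; D→slot 3; A→slot 4; B skipped; C→slot 2; E skipped; F skipped.
4 of 7 scheduled.

4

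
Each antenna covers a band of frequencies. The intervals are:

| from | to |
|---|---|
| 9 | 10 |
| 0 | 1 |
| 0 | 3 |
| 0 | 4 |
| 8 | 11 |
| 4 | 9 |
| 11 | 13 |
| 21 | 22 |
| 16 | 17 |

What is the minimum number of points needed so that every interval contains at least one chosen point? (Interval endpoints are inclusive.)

Sorted: [0,1] [0,3] [0,4] [4,9] [9,10] [8,11] [11,13] [16,17] [21,22]
{[0,1],[0,3],[0,4]} hit by 1; {[4,9],[9,10],[8,11]} hit by 9; {[11,13]} hit by 13; {[16,17]} hit by 17; {[21,22]} hit by 22.
Points: 1, 9, 13, 17, 22 (5 total).

5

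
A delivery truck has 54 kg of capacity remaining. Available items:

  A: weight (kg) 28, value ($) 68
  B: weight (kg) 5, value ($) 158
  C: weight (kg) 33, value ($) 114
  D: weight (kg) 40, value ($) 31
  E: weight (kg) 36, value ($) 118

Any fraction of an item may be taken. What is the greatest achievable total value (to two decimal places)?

324.44

Sort by value per unit weight and fill in that order.
Ratios (sorted): B 31.60, C 3.45, E 3.28, A 2.43, D 0.78
take B (5 @ 158); take C (33 @ 114); take 16/36 of E → 52.44. Capacity used 54/54.
Total value = 324.44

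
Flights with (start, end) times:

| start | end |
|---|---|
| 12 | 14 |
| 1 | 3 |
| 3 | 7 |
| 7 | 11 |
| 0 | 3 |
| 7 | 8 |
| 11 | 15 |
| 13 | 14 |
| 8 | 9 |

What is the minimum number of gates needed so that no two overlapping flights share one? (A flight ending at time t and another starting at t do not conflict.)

3

Events (time:±→running): 0:+→1 1:+→2 3:-→1 3:-→0 3:+→1 7:-→0 7:+→1 7:+→2 8:-→1 8:+→2 9:-→1 11:-→0 11:+→1 12:+→2 13:+→3 … peak 3.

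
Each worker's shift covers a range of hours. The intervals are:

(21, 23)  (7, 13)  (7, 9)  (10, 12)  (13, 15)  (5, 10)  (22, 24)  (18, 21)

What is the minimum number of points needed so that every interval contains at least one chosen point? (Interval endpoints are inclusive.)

Process intervals by earliest right end; each time one isn't hit yet, stab at its right endpoint.
Sorted: [7,9] [5,10] [10,12] [7,13] [13,15] [18,21] [21,23] [22,24]
{[7,9],[5,10]} hit by 9; {[10,12],[7,13]} hit by 12; {[13,15]} hit by 15; {[18,21],[21,23]} hit by 21; {[22,24]} hit by 24.
Points: 9, 12, 15, 21, 24 (5 total).

5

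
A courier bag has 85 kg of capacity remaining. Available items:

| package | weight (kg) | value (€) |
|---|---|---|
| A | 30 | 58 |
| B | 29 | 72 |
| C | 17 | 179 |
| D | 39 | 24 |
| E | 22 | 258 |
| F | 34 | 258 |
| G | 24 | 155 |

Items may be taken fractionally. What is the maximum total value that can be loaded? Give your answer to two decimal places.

Order: E (258/22=11.73) > C (179/17=10.53) > F (258/34=7.59) > G (155/24=6.46) > B (72/29=2.48) > A (58/30=1.93) > D (24/39=0.62)
Fill: take E (22 @ 258) → take C (17 @ 179) → take F (34 @ 258) → take 12/24 of G → 77.50; 85/85 used.
Total value = 772.50

772.50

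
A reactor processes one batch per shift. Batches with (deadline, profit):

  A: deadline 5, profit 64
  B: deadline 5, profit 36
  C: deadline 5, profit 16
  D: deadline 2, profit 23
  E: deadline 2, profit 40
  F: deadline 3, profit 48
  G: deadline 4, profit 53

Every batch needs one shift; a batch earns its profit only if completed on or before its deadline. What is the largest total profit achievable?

241

By profit: A(d5,64), G(d4,53), F(d3,48), E(d2,40), B(d5,36), D(d2,23), C(d5,16)
A→slot 5; G→slot 4; F→slot 3; E→slot 2; B→slot 1; D skipped; C skipped.
Profit = 36 + 40 + 48 + 53 + 64 = 241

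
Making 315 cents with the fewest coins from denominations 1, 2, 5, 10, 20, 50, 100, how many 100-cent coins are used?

Use the largest denomination that fits, subtract, and repeat.
315 = 3×100 + 1×10 + 1×5
Count of 100: 3

3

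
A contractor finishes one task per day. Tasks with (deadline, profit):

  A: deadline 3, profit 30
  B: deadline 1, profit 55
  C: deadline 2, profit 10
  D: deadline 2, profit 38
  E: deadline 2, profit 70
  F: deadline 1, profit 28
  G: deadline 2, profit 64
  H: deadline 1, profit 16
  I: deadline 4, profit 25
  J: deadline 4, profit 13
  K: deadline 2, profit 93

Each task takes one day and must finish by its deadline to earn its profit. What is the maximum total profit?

Take jobs in profit order; each goes to the latest open slot no later than its deadline.
Profit order: K=93 E=70 G=64 B=55 D=38 A=30 F=28 I=25 H=16 J=13 C=10
Assign: K→slot 2, E→slot 1, G skipped, B skipped, D skipped, A→slot 3, F skipped, I→slot 4, H skipped, J skipped, C skipped.
Slots: [1:E] [2:K] [3:A] [4:I]
Profit = 70 + 93 + 30 + 25 = 218

218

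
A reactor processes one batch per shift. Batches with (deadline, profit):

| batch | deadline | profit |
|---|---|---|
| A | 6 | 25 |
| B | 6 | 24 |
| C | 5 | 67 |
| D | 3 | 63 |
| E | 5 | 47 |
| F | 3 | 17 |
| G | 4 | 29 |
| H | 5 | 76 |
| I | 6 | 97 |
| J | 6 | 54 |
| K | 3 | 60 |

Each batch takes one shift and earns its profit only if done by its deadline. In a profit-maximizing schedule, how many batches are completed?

6

Sort by profit descending; place each in the latest free slot ≤ its deadline.
By profit: I(d6,97), H(d5,76), C(d5,67), D(d3,63), K(d3,60), J(d6,54), E(d5,47), G(d4,29), A(d6,25), B(d6,24), F(d3,17)
I→slot 6; H→slot 5; C→slot 4; D→slot 3; K→slot 2; J→slot 1; E skipped; G skipped; A skipped; B skipped; F skipped.
6 of 11 scheduled.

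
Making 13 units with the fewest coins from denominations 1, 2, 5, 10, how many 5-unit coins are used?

13 = 1×10 + 1×2 + 1×1
Count of 5: 0

0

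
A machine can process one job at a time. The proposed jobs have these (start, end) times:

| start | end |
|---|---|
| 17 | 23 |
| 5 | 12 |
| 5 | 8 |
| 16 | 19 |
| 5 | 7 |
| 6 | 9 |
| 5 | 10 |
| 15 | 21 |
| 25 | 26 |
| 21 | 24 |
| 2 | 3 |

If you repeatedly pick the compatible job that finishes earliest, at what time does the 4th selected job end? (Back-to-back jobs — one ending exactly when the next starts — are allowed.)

24

Greedy by earliest finish: after sorting by end time, pick each interval compatible with the last pick.
Sorted by end: (2,3)  (5,7)  (5,8)  (6,9)  (5,10)  (5,12)  (16,19)  (15,21)  (17,23)  (21,24)  (25,26)
take (2,3); take (5,7); skip (6,9); take (16,19); take (21,24); take (25,26).
Selected: (2,3) (5,7) (16,19) (21,24) (25,26)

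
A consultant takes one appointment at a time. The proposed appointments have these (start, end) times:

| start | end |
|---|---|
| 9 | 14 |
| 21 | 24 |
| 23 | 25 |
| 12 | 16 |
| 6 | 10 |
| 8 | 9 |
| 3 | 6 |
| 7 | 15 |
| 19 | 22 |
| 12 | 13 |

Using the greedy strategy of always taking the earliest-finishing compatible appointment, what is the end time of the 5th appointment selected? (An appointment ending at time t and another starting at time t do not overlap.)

25

Sorted by end: (3,6)  (8,9)  (6,10)  (12,13)  (9,14)  (7,15)  (12,16)  (19,22)  (21,24)  (23,25)
take (3,6); take (8,9); skip (6,10); take (12,13); skip (9,14); skip (7,15); skip (12,16); take (19,22); skip (21,24); take (23,25).
Selected: (3,6) (8,9) (12,13) (19,22) (23,25)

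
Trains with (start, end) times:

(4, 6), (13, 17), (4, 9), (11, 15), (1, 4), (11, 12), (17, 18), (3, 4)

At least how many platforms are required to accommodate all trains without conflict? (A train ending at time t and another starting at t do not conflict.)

2

Count concurrent intervals with a sweep; the peak is the room count.
Events (time:±→running): 1:+→1 3:+→2 … peak 2.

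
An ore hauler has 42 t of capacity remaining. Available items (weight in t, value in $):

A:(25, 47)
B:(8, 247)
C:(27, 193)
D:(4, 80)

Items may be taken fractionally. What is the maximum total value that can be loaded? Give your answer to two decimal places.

525.64

Sort by value per unit weight and fill in that order.
Order: B (247/8=30.88) > D (80/4=20.00) > C (193/27=7.15) > A (47/25=1.88)
Fill: take B (8 @ 247) → take D (4 @ 80) → take C (27 @ 193) → take 3/25 of A → 5.64; 42/42 used.
Total value = 525.64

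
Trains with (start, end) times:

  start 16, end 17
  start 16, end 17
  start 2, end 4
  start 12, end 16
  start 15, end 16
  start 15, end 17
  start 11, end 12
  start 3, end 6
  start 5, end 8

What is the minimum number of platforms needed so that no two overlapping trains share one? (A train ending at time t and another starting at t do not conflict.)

starts: [2, 3, 5, 11, 12, 15, 15, 16, 16]
ends:   [4, 6, 8, 12, 16, 16, 17, 17, 17]
s2→1 s3→2 e4→1 s5→2 e6→1 e8→0 s11→1 e12→0 s12→1 s15→2 s15→3  — peak 3.

3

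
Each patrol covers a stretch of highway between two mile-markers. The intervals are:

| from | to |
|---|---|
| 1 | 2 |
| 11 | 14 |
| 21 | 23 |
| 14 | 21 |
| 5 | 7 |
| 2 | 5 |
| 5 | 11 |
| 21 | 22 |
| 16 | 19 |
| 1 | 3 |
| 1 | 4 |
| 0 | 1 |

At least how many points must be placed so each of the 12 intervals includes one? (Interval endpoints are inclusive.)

Process intervals by earliest right end; each time one isn't hit yet, stab at its right endpoint.
Sorted: [0,1] [1,2] [1,3] [1,4] [2,5] [5,7] [5,11] [11,14] [16,19] [14,21] [21,22] [21,23]
{[0,1],[1,2],[1,3],[1,4]} hit by 1; {[2,5],[5,7],[5,11]} hit by 5; {[11,14]} hit by 14; {[16,19],[14,21]} hit by 19; {[21,22],[21,23]} hit by 22.
Points: 1, 5, 14, 19, 22 (5 total).

5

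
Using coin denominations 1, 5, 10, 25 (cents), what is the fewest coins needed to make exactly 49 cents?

Greedy: take as many of the largest coin as possible, then repeat with the remainder.
49 − 1×25→24 − 2×10→4 − 4×1→0
Total coins = 1 + 2 + 4 = 7

7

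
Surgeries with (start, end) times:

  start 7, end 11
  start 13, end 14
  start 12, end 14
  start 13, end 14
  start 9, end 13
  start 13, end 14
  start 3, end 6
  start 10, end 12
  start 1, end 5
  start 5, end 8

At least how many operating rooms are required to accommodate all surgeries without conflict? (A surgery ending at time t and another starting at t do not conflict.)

starts: [1, 3, 5, 7, 9, 10, 12, 13, 13, 13]
ends:   [5, 6, 8, 11, 12, 13, 14, 14, 14, 14]
s1→1 s3→2 e5→1 s5→2 e6→1 s7→2 e8→1 s9→2 s10→3 e11→2 e12→1 s12→2 e13→1 s13→2 s13→3 s13→4  — peak 4.

4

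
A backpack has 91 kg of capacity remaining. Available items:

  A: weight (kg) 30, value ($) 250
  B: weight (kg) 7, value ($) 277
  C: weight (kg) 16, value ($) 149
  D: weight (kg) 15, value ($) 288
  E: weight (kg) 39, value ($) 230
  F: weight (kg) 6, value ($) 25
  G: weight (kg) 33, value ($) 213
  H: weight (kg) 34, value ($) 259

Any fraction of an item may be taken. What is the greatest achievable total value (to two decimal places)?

Sort by value per unit weight and fill in that order.
Ratios (sorted): B 39.57, D 19.20, C 9.31, A 8.33, H 7.62, G 6.45, E 5.90, F 4.17
take B (7 @ 277); take D (15 @ 288); take C (16 @ 149); take A (30 @ 250); take 23/34 of H → 175.21. Capacity used 91/91.
Total value = 1139.21

1139.21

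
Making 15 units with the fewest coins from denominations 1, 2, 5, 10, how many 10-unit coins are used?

1

Greedy: take as many of the largest coin as possible, then repeat with the remainder.
15 − 1×10→5 − 1×5→0
Count of 10: 1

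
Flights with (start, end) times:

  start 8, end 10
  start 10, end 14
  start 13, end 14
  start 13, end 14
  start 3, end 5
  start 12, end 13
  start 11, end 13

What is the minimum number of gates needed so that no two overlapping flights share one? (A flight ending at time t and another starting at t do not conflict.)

Events (time:±→running): 3:+→1 5:-→0 8:+→1 10:-→0 10:+→1 11:+→2 12:+→3 … peak 3.

3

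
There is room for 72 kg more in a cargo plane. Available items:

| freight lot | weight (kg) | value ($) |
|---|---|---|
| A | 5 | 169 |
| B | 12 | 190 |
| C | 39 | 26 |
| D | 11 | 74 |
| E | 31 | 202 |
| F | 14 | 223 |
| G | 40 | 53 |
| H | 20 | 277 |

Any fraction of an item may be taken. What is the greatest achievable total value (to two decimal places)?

Ratios (sorted): A 33.80, F 15.93, B 15.83, H 13.85, D 6.73, E 6.52, G 1.32, C 0.67
take A (5 @ 169); take F (14 @ 223); take B (12 @ 190); take H (20 @ 277); take D (11 @ 74); take 10/31 of E → 65.16. Capacity used 72/72.
Total value = 998.16

998.16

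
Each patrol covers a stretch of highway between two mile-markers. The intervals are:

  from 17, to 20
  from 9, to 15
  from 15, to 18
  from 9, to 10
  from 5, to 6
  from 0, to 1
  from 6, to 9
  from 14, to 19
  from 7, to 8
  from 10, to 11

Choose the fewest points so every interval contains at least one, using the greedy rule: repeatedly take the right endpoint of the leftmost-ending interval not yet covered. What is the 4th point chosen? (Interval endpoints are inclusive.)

Sorted: [0,1] [5,6] [7,8] [6,9] [9,10] [10,11] [9,15] [15,18] [14,19] [17,20]
{[0,1]} hit by 1; {[5,6]} hit by 6; {[7,8],[6,9]} hit by 8; {[9,10],[10,11],[9,15]} hit by 10; {[15,18],[14,19],[17,20]} hit by 18.
Points: 1, 6, 8, 10, 18 (5 total).

10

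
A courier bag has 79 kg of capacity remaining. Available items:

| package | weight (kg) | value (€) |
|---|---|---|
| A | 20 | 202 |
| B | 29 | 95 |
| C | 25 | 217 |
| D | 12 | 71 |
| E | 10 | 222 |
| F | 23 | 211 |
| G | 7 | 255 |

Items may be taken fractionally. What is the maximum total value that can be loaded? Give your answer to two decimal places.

Sort by value per unit weight and fill in that order.
Ratios (sorted): G 36.43, E 22.20, A 10.10, F 9.17, C 8.68, D 5.92, B 3.28
take G (7 @ 255); take E (10 @ 222); take A (20 @ 202); take F (23 @ 211); take 19/25 of C → 164.92. Capacity used 79/79.
Total value = 1054.92

1054.92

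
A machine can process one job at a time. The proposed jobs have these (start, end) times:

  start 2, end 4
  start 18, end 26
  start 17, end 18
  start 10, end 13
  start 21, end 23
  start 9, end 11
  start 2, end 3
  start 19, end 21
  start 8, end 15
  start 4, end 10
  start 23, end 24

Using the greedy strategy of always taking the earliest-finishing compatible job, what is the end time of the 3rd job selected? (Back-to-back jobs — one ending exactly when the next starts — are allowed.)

Order by finish time; keep every interval that doesn't clash with the previous kept one.
Sorted by end: (2,3)  (2,4)  (4,10)  (9,11)  (10,13)  (8,15)  (17,18)  (19,21)  (21,23)  (23,24)  (18,26)
take (2,3); take (4,10); take (10,13); take (17,18); take (19,21); take (21,23); take (23,24).
Selected: (2,3) (4,10) (10,13) (17,18) (19,21) (21,23) (23,24)

13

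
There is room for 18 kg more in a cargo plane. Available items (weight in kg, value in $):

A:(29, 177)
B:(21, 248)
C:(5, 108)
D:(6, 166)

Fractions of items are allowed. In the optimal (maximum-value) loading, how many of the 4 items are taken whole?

Greedy by value/weight ratio, highest first.
Ratios (sorted): D 27.67, C 21.60, B 11.81, A 6.10
take D (6 @ 166); take C (5 @ 108); take 7/21 of B → 82.67. Capacity used 18/18.
2 item(s) taken whole; one partial (take 7/21 of B).

2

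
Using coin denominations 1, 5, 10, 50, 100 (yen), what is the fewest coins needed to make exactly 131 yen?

5

Greedy: take as many of the largest coin as possible, then repeat with the remainder.
131 − 1×100→31 − 3×10→1 − 1×1→0
Total coins = 1 + 3 + 1 = 5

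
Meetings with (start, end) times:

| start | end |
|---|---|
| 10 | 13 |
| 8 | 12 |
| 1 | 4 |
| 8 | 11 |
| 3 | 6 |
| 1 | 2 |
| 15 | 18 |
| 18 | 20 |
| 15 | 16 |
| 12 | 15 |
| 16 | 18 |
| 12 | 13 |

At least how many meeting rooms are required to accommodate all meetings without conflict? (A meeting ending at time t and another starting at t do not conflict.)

3

The answer is the maximum number of intervals overlapping at any instant.
starts: [1, 1, 3, 8, 8, 10, 12, 12, 15, 15, 16, 18]
ends:   [2, 4, 6, 11, 12, 13, 13, 15, 16, 18, 18, 20]
s1→1 s1→2 e2→1 s3→2 e4→1 e6→0 s8→1 s8→2 s10→3  — peak 3.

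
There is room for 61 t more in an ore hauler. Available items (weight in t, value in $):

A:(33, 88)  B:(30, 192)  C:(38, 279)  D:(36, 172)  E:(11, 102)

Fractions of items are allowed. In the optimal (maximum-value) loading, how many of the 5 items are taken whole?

2

Sort by value per unit weight and fill in that order.
Ratios (sorted): E 9.27, C 7.34, B 6.40, D 4.78, A 2.67
take E (11 @ 102); take C (38 @ 279); take 12/30 of B → 76.80. Capacity used 61/61.
2 item(s) taken whole; one partial (take 12/30 of B).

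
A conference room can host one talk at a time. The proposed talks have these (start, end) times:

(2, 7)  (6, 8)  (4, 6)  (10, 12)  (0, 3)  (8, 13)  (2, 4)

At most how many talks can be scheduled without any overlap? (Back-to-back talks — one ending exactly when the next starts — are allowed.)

Sort by end time and greedily take each interval whose start is ≥ the last chosen end.
By end time: (0,3), (2,4), (4,6), (2,7), (6,8), (10,12), (8,13).
Pick (0,3); next start ≥ 3 → (4,6); next start ≥ 6 → (6,8); next start ≥ 8 → (10,12).
Selected 4 talks.

4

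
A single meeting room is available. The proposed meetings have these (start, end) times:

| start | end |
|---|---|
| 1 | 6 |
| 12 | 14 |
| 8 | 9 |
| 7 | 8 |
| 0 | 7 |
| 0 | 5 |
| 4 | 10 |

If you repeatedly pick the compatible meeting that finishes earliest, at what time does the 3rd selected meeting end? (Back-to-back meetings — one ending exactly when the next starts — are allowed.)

Sorted by end: (0,5)  (1,6)  (0,7)  (7,8)  (8,9)  (4,10)  (12,14)
take (0,5); skip (0,7); take (7,8); take (8,9); take (12,14).
Selected: (0,5) (7,8) (8,9) (12,14)

9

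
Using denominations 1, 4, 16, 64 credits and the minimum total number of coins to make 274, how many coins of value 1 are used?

Greedy: take as many of the largest coin as possible, then repeat with the remainder.
274 = 4×64 + 1×16 + 2×1
Count of 1: 2

2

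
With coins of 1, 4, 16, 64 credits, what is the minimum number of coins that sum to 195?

195 = 3×64 + 3×1
Total coins = 3 + 3 = 6

6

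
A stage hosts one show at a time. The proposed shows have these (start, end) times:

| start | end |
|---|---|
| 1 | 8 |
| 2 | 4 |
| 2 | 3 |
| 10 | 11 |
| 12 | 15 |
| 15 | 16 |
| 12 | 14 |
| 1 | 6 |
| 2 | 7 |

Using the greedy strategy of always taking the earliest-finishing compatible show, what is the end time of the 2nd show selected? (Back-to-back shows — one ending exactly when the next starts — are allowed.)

11

Sort by end time and greedily take each interval whose start is ≥ the last chosen end.
Sorted by end: (2,3)  (2,4)  (1,6)  (2,7)  (1,8)  (10,11)  (12,14)  (12,15)  (15,16)
take (2,3); skip (2,7); take (10,11); take (12,14); skip (12,15); take (15,16).
Selected: (2,3) (10,11) (12,14) (15,16)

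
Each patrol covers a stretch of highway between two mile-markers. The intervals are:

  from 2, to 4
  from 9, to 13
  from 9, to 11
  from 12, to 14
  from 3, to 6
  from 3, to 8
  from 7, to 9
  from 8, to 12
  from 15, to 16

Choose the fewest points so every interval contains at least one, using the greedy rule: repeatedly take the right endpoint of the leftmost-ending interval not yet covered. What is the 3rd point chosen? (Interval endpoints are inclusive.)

14

Sorted: [2,4] [3,6] [3,8] [7,9] [9,11] [8,12] [9,13] [12,14] [15,16]
{[2,4],[3,6],[3,8]} hit by 4; {[7,9],[9,11],[8,12],[9,13]} hit by 9; {[12,14]} hit by 14; {[15,16]} hit by 16.
Points: 4, 9, 14, 16 (4 total).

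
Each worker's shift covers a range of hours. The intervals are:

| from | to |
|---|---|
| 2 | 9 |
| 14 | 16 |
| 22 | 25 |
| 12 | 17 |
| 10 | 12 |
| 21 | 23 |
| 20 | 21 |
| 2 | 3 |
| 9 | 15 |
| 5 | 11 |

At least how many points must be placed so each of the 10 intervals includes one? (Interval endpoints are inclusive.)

By right end: [2,3]  [2,9]  [5,11]  [10,12]  [9,15]  [14,16]  [12,17]  [20,21]  [21,23]  [22,25]
[2,3] uncovered → point at 3; [5,11] uncovered → point at 11; [14,16] uncovered → point at 16; [20,21] uncovered → point at 21; [22,25] uncovered → point at 25.
Points: 3, 11, 16, 21, 25 (5 total).

5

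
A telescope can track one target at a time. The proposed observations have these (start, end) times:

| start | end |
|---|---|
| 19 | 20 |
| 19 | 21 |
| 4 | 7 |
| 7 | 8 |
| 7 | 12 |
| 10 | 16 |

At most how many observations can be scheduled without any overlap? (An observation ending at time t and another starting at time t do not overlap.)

Order by finish time; keep every interval that doesn't clash with the previous kept one.
Sorted by end: (4,7)  (7,8)  (7,12)  (10,16)  (19,20)  (19,21)
take (4,7); take (7,8); skip (7,12); take (10,16); take (19,20).
Selected 4 observations.

4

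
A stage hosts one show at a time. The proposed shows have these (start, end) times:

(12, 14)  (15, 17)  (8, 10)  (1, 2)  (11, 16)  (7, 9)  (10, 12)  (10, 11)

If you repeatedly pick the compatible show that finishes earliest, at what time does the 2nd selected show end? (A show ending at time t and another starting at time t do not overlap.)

9

Sorted by end: (1,2)  (7,9)  (8,10)  (10,11)  (10,12)  (12,14)  (11,16)  (15,17)
take (1,2); take (7,9); take (10,11); skip (10,12); take (12,14); take (15,17).
Selected: (1,2) (7,9) (10,11) (12,14) (15,17)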